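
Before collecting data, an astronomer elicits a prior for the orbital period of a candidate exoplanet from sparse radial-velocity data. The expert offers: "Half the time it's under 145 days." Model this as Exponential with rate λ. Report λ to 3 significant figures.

λ ≈ 0.00478

Exponential median = ln 2 / λ, so λ = ln 2 / 145.0 = 0.00478.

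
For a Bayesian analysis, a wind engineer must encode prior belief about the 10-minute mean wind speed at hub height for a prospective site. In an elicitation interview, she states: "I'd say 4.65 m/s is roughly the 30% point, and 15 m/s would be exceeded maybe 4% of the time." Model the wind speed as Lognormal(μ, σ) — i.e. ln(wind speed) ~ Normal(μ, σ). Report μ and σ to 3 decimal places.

μ ≈ 1.807, σ ≈ 0.515

If T ~ Lognormal(μ,σ) then ln T ~ Normal(μ,σ), so the p-quantile of ln T is μ + z_p·σ.
ln(4.65) = 1.537 and ln(15) = 2.708; z_{0.3} = -0.5244, z_{0.96} = 1.751.
σ = (2.708 − 1.537)/(1.751 − (-0.5244)) = 0.515.
μ = 1.537 − (-0.5244)·0.515 = 1.807.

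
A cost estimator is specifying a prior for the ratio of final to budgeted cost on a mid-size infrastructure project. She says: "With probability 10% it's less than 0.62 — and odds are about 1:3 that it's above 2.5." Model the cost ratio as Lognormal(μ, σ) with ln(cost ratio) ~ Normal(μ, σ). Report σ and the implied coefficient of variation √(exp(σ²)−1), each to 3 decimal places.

If T ~ Lognormal(μ,σ) then ln T ~ Normal(μ,σ), so the p-quantile of ln T is μ + z_p·σ.
ln(0.62) = -0.478 and ln(2.5) = 0.9163; z_{0.1} = -1.282, z_{0.75} = 0.6745.
σ = (0.9163 − -0.478)/(0.6745 − (-1.282)) = 0.713.
μ = -0.478 − (-1.282)·0.713 = 0.435.
CV = √(exp(σ²)−1) = √(exp(0.5081)−1) = 0.814.

σ ≈ 0.713, CV ≈ 0.814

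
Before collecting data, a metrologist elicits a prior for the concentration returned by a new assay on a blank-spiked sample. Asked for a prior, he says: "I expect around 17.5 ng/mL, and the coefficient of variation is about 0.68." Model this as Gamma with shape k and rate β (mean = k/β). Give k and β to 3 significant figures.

For Gamma(k, rate β): mean = k/β, variance = k/β², so CV = 1/√k.
CV = 0.68, hence k = 1/CV² = 2.16.
Then β = k/mean = 2.16/17.5 = 0.124.

k ≈ 2.16, β ≈ 0.124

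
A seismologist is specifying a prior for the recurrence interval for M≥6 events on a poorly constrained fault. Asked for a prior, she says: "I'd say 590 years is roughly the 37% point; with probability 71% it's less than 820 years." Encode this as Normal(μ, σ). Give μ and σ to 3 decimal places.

μ = 676.221, σ = 259.817

The p-quantile of Normal(μ,σ) is μ + z_p·σ, with z_{0.37} = -0.3319 and z_{0.71} = 0.5534.
Eliminate σ: μ = (z₂·x₁ − z₁·x₂)/(z₂ − z₁) = (0.5534·590 − (-0.3319)·820)/0.8852 = 676.221.
Then σ = (x₂ − x₁)/(z₂ − z₁) = (820 − 590)/0.8852 = 259.817.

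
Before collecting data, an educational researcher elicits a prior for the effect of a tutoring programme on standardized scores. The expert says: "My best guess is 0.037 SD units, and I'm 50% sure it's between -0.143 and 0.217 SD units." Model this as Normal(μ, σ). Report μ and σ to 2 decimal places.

μ = 0.04, σ = 0.27

A symmetric 50% interval runs μ ± z·σ with z = 0.6745.
Half-width = 0.18, so σ = 0.18/0.6745 = 0.27.
μ is the stated best guess, 0.04.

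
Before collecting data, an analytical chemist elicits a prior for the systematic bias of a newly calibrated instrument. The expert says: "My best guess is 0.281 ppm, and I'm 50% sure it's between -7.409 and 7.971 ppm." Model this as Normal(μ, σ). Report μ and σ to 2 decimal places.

A symmetric 50% interval runs μ ± z·σ with z = 0.6745.
Half-width = 7.69, so σ = 7.69/0.6745 = 11.40.
μ is the stated best guess, 0.28.

μ = 0.28, σ = 11.40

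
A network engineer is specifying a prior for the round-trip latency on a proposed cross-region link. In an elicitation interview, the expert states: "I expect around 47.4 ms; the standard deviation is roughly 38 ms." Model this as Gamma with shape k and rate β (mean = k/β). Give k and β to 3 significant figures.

For Gamma(k, rate β): mean = k/β, variance = k/β², so CV = 1/√k.
CV = SD/mean = 38/47.4 = 0.8017, hence k = 1/CV² = 1.56.
Then β = k/mean = 1.56/47.4 = 0.0328.

k ≈ 1.56, β ≈ 0.0328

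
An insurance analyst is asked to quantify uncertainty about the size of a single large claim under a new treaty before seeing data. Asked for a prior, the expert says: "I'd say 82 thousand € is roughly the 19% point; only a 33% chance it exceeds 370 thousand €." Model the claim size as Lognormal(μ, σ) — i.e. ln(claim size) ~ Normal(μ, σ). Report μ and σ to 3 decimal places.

μ ≈ 5.411, σ ≈ 1.143

If T ~ Lognormal(μ,σ) then ln T ~ Normal(μ,σ), so the p-quantile of ln T is μ + z_p·σ.
ln(82) = 4.407 and ln(370) = 5.914; z_{0.19} = -0.8779, z_{0.67} = 0.4399.
σ = (5.914 − 4.407)/(0.4399 − (-0.8779)) = 1.143.
μ = 4.407 − (-0.8779)·1.143 = 5.411.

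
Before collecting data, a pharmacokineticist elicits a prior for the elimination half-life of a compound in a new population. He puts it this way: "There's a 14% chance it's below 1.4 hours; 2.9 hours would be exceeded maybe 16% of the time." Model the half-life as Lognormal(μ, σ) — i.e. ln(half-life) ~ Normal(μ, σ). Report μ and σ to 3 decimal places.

If T ~ Lognormal(μ,σ) then ln T ~ Normal(μ,σ), so the p-quantile of ln T is μ + z_p·σ.
ln(1.4) = 0.3365 and ln(2.9) = 1.065; z_{0.14} = -1.08, z_{0.84} = 0.9945.
σ = (1.065 − 0.3365)/(0.9945 − (-1.08)) = 0.351.
μ = 0.3365 − (-1.08)·0.351 = 0.716.

μ ≈ 0.716, σ ≈ 0.351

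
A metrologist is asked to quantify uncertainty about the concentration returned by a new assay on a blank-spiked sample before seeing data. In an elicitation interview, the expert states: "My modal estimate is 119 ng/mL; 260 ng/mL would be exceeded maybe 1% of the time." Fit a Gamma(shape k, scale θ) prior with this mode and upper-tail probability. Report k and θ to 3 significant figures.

k ≈ 8.9, θ ≈ 15.1

Gamma(k,θ) with k>1 has mode (k−1)θ, so θ = 119/(k−1).
Need P(X < 260) = 0.99 with θ tied to k this way. Start at k = 2, θ = 119: P(X<260) ≈ 0.642.
Too low — raise k to concentrate. Iterating converges to k ≈ 8.9.
Then θ = 119/(8.9−1) ≈ 15.1.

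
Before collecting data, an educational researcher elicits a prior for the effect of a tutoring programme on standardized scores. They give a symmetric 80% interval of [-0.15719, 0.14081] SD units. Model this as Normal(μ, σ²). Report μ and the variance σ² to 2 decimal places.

A symmetric 80% interval runs μ ± z·σ with z = 1.282.
Half-width = 0.149, so σ = 0.149/1.282 = 0.116 and σ² = 0.01.
μ is the interval midpoint, -0.01.

μ = -0.01, σ² = 0.01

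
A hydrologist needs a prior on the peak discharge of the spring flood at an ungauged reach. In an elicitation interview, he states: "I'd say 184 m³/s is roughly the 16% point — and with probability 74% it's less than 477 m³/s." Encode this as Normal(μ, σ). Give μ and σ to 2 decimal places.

The p-quantile of Normal(μ,σ) is μ + z_p·σ, with z_{0.16} = -0.9945 and z_{0.74} = 0.6433.
Eliminate σ: μ = (z₂·x₁ − z₁·x₂)/(z₂ − z₁) = (0.6433·184 − (-0.9945)·477)/1.638 = 361.91.
Then σ = (x₂ − x₁)/(z₂ − z₁) = (477 − 184)/1.638 = 178.90.

μ = 361.91, σ = 178.90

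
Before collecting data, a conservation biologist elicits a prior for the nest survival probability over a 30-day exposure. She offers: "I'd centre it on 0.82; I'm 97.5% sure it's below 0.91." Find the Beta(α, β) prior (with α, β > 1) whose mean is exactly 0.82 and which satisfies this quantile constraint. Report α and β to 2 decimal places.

α ≈ 43.69, β ≈ 9.59

With mean 0.82 fixed, write α = 0.82s, β = 0.18s where s = α+β.
Need P(θ < 0.91) = 0.975 under Beta(0.82s, 0.18s). Normal approximation: (q−m)/√(m(1−m)/s) ≈ z_{0.975} = 1.96, so s ≈ 0.82·0.18·(1.96)²/(0.91−0.82)² = 70.0.
At s = 70.0: P(θ<0.91) ≈ 0.988. Adjusting to match 0.975 gives s ≈ 53.28.
So α = 0.82·53.28 ≈ 43.69, β = 0.18·53.28 ≈ 9.59.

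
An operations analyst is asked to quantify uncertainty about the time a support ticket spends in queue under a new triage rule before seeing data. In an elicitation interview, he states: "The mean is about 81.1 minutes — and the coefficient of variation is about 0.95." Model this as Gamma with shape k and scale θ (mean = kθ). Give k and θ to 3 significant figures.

k ≈ 1.11, θ ≈ 73.2

For Gamma(k, scale θ): mean = kθ, variance = kθ², so CV = 1/√k.
CV = 0.95, hence k = 1/CV² = 1.11.
Then θ = mean/k = 81.1/1.11 = 73.2.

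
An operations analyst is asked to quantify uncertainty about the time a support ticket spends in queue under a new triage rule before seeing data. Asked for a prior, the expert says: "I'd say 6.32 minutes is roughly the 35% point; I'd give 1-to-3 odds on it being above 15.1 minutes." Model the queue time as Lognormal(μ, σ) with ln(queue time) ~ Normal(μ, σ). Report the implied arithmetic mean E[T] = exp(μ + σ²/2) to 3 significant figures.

If T ~ Lognormal(μ,σ) then ln T ~ Normal(μ,σ), so the p-quantile of ln T is μ + z_p·σ.
ln(6.32) = 1.844 and ln(15.1) = 2.715; z_{0.35} = -0.3853, z_{0.75} = 0.6745.
σ = (2.715 − 1.844)/(0.6745 − (-0.3853)) = 0.822.
μ = 1.844 − (-0.3853)·0.822 = 2.160.
E[T] = exp(μ + σ²/2) = exp(2.160 + 0.3377) = 12.2 minutes.

E[T] ≈ 12.2 minutes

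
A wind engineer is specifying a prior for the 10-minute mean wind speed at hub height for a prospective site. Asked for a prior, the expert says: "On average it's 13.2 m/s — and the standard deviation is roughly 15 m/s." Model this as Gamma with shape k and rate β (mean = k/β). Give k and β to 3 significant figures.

k ≈ 0.774, β ≈ 0.0587

For Gamma(k, rate β): mean = k/β, variance = k/β², so CV = 1/√k.
CV = SD/mean = 15/13.2 = 1.136, hence k = 1/CV² = 0.774.
Then β = k/mean = 0.774/13.2 = 0.0587.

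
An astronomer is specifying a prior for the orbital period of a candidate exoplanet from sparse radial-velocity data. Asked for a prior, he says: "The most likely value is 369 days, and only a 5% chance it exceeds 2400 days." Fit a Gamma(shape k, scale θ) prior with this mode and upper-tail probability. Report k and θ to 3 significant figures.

k ≈ 1.64, θ ≈ 579

Gamma(k,θ) with k>1 has mode (k−1)θ, so θ = 369/(k−1).
Need P(X < 2400) = 0.95 with θ tied to k this way. Start at k = 2, θ = 369: P(X<2400) ≈ 0.989.
Too high — lower k to spread out. Iterating converges to k ≈ 1.64.
Then θ = 369/(1.64−1) ≈ 579.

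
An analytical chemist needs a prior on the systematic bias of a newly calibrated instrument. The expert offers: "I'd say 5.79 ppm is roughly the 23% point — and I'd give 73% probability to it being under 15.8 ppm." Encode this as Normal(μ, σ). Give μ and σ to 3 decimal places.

μ = 11.262, σ = 7.406

For Normal(μ,σ), the p-quantile is μ + z_p·σ. Here z_{0.23} = -0.7388, z_{0.73} = 0.6128.
So 5.79 = μ − 0.7388σ and 15.8 = μ + 0.6128σ.
Subtracting: σ = (15.8 − 5.79)/(0.6128 − (-0.7388)) = 7.406.
Then μ = 5.79 − (-0.7388)·7.406 = 11.262.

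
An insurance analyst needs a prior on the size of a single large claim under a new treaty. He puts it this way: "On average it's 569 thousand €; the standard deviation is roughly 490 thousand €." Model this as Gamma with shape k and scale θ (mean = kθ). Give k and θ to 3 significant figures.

k ≈ 1.35, θ ≈ 422

For Gamma(k, scale θ): mean = kθ, variance = kθ², so CV = 1/√k.
CV = SD/mean = 490/569 = 0.8612, hence k = 1/CV² = 1.35.
Then θ = mean/k = 569/1.35 = 422.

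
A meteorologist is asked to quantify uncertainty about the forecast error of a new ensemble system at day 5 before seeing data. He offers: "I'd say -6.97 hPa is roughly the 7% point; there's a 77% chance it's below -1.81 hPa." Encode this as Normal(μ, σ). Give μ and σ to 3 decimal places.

For Normal(μ,σ), the p-quantile is μ + z_p·σ. Here z_{0.07} = -1.476, z_{0.77} = 0.7388.
So -6.97 = μ − 1.476σ and -1.81 = μ + 0.7388σ.
Subtracting: σ = (-1.81 − -6.97)/(0.7388 − (-1.476)) = 2.330.
Then μ = -6.97 − (-1.476)·2.330 = -3.531.

μ = -3.531, σ = 2.330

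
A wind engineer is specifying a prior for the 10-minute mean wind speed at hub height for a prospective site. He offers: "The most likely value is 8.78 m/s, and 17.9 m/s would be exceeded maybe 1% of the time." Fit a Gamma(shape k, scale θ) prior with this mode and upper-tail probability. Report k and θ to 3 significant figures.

k ≈ 10.6, θ ≈ 0.91

Gamma(k,θ) with k>1 has mode (k−1)θ, so θ = 8.78/(k−1).
Need P(X < 17.9) = 0.99 with θ tied to k this way. Start at k = 2, θ = 8.78: P(X<17.9) ≈ 0.604.
Too low — raise k to concentrate. Iterating converges to k ≈ 10.6.
Then θ = 8.78/(10.6−1) ≈ 0.91.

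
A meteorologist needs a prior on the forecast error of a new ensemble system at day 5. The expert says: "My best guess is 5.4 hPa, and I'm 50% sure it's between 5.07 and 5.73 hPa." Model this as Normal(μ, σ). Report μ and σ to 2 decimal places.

A symmetric 50% interval runs μ ± z·σ with z = 0.6745.
Half-width = 0.33, so σ = 0.33/0.6745 = 0.49.
μ is the stated best guess, 5.40.

μ = 5.40, σ = 0.49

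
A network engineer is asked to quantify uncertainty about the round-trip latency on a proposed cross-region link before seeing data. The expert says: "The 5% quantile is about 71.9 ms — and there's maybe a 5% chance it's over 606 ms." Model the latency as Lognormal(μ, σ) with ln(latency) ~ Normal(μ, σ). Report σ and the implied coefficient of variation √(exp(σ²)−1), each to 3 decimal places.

σ ≈ 0.648, CV ≈ 0.722

If T ~ Lognormal(μ,σ) then ln T ~ Normal(μ,σ), so the p-quantile of ln T is μ + z_p·σ.
ln(71.9) = 4.275 and ln(606) = 6.407; z_{0.05} = -1.645, z_{0.95} = 1.645.
σ = (6.407 − 4.275)/(1.645 − (-1.645)) = 0.648.
μ = 4.275 − (-1.645)·0.648 = 5.341.
CV = √(exp(σ²)−1) = √(exp(0.4199)−1) = 0.722.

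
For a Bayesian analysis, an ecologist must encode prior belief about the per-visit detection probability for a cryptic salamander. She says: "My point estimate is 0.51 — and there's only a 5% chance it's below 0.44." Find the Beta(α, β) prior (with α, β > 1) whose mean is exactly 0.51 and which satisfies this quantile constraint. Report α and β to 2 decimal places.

α ≈ 70.10, β ≈ 67.35

With mean 0.51 fixed, write α = 0.51s, β = 0.49s where s = α+β.
Need P(θ < 0.44) = 0.05 under Beta(0.51s, 0.49s). Normal approximation: (q−m)/√(m(1−m)/s) ≈ z_{0.05} = -1.64, so s ≈ 0.51·0.49·(-1.64)²/(0.44−0.51)² = 138.0.
At s = 138.0: P(θ<0.44) ≈ 0.050. Adjusting to match 0.05 gives s ≈ 137.45.
So α = 0.51·137.45 ≈ 70.10, β = 0.49·137.45 ≈ 67.35.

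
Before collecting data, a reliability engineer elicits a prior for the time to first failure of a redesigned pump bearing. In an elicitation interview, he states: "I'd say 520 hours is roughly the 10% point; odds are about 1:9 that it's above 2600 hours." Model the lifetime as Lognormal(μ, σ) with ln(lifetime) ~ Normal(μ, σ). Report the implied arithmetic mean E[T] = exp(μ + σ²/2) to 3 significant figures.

If T ~ Lognormal(μ,σ) then ln T ~ Normal(μ,σ), so the p-quantile of ln T is μ + z_p·σ.
ln(520) = 6.254 and ln(2600) = 7.863; z_{0.1} = -1.282, z_{0.9} = 1.282.
σ = (7.863 − 6.254)/(1.282 − (-1.282)) = 0.628.
μ = 6.254 − (-1.282)·0.628 = 7.059.
E[T] = exp(μ + σ²/2) = exp(7.059 + 0.1971) = 1420 hours.

E[T] ≈ 1420 hours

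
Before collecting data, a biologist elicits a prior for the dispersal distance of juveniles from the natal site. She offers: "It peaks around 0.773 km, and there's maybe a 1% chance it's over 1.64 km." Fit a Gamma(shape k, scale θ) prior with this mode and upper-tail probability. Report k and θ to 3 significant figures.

Gamma(k,θ) with k>1 has mode (k−1)θ, so θ = 0.773/(k−1).
Need P(X < 1.64) = 0.99 with θ tied to k this way. Start at k = 2, θ = 0.773: P(X<1.64) ≈ 0.626.
Too low — raise k to concentrate. Iterating converges to k ≈ 9.58.
Then θ = 0.773/(9.58−1) ≈ 0.0901.

k ≈ 9.58, θ ≈ 0.0901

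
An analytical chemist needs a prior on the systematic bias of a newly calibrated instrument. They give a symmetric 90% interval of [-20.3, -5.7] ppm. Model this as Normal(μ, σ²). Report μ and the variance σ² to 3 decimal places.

A symmetric 90% interval runs μ ± z·σ with z = 1.645.
Half-width = 7.3, so σ = 7.3/1.645 = 4.4381 and σ² = 19.697.
μ is the interval midpoint, -13.000.

μ = -13.000, σ² = 19.697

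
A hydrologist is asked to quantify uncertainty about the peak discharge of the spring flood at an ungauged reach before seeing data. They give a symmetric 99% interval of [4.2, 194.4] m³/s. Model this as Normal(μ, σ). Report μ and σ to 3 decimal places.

μ = 99.300, σ = 36.920

A symmetric 99% interval runs μ ± z·σ with z = 2.576.
Half-width = 95.1, so σ = 95.1/2.576 = 36.920.
μ is the interval midpoint, 99.300.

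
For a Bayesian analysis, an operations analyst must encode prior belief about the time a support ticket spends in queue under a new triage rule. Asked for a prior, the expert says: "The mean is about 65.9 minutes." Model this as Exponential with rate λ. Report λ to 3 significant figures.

λ ≈ 0.0152

Exponential mean = 1/λ, so λ = 1/65.9 = 0.0152.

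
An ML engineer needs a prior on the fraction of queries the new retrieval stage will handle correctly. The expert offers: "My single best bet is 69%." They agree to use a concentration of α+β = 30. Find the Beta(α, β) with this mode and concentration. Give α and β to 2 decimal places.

For α,β > 1 the Beta mode is (α−1)/(α+β−2). With α+β = 30, the mode is (α−1)/28.
Set (α−1)/28 = 0.69 → α = 1 + 0.69·28 = 20.32.
β = 30 − α = 9.68.

α = 20.32, β = 9.68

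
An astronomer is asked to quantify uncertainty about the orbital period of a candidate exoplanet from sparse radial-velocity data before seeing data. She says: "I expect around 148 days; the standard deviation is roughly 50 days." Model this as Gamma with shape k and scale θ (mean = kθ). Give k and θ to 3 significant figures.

For Gamma(k, scale θ): mean = kθ, variance = kθ², so CV = 1/√k.
CV = SD/mean = 50/148 = 0.3378, hence k = 1/CV² = 8.76.
Then θ = mean/k = 148/8.76 = 16.9.

k ≈ 8.76, θ ≈ 16.9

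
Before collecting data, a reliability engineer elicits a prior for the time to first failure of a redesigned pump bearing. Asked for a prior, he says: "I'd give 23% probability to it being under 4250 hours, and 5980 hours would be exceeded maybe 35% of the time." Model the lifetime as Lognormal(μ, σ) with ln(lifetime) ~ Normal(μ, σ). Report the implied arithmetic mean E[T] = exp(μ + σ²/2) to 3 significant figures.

If T ~ Lognormal(μ,σ) then ln T ~ Normal(μ,σ), so the p-quantile of ln T is μ + z_p·σ.
ln(4250) = 8.355 and ln(5980) = 8.696; z_{0.23} = -0.7388, z_{0.65} = 0.3853.
σ = (8.696 − 8.355)/(0.3853 − (-0.7388)) = 0.304.
μ = 8.355 − (-0.7388)·0.304 = 8.579.
E[T] = exp(μ + σ²/2) = exp(8.579 + 0.0461) = 5570 hours.

E[T] ≈ 5570 hours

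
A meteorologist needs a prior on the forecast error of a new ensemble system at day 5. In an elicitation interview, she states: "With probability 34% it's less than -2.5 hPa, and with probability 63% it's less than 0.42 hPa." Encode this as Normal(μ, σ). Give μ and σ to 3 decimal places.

The p-quantile of Normal(μ,σ) is μ + z_p·σ, with z_{0.34} = -0.4125 and z_{0.63} = 0.3319.
Eliminate σ: μ = (z₂·x₁ − z₁·x₂)/(z₂ − z₁) = (0.3319·-2.5 − (-0.4125)·0.42)/0.7443 = -0.882.
Then σ = (x₂ − x₁)/(z₂ − z₁) = (0.42 − -2.5)/0.7443 = 3.923.

μ = -0.882, σ = 3.923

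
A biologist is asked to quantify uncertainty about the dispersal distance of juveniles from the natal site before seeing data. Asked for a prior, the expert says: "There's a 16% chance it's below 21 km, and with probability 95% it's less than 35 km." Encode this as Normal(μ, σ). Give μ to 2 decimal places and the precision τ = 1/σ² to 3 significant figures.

For Normal(μ,σ), the p-quantile is μ + z_p·σ. Here z_{0.16} = -0.9945, z_{0.95} = 1.645.
So 21 = μ − 0.9945σ and 35 = μ + 1.645σ.
Subtracting: σ = (35 − 21)/(1.645 − (-0.9945)) = 5.30.
Then μ = 21 − (-0.9945)·5.30 = 26.28.
Precision τ = 1/σ² = 1/5.304² = 0.0355.

μ = 26.28, τ = 0.0355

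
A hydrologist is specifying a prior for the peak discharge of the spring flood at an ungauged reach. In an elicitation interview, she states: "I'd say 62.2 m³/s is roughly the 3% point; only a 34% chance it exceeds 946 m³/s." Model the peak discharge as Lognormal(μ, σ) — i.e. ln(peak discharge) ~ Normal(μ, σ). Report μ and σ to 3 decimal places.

μ ≈ 6.363, σ ≈ 1.187

If T ~ Lognormal(μ,σ) then ln T ~ Normal(μ,σ), so the p-quantile of ln T is μ + z_p·σ.
ln(62.2) = 4.13 and ln(946) = 6.852; z_{0.03} = -1.881, z_{0.66} = 0.4125.
σ = (6.852 − 4.13)/(0.4125 − (-1.881)) = 1.187.
μ = 4.13 − (-1.881)·1.187 = 6.363.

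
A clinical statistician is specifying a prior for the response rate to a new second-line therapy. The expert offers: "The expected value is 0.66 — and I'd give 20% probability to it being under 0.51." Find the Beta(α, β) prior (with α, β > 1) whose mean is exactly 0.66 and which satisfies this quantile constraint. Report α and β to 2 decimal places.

α ≈ 4.41, β ≈ 2.27

With mean 0.66 fixed, write α = 0.66s, β = 0.34s where s = α+β.
Need P(θ < 0.51) = 0.2 under Beta(0.66s, 0.34s). Normal approximation: (q−m)/√(m(1−m)/s) ≈ z_{0.2} = -0.842, so s ≈ 0.66·0.34·(-0.842)²/(0.51−0.66)² = 7.1.
At s = 7.1: P(θ<0.51) ≈ 0.194. Adjusting to match 0.2 gives s ≈ 6.68.
So α = 0.66·6.68 ≈ 4.41, β = 0.34·6.68 ≈ 2.27.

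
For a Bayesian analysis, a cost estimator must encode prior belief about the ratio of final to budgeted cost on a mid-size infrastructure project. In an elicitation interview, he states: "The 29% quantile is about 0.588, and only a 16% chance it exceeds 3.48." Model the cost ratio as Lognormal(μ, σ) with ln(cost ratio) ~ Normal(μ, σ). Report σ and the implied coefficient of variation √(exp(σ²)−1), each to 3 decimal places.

If T ~ Lognormal(μ,σ) then ln T ~ Normal(μ,σ), so the p-quantile of ln T is μ + z_p·σ.
ln(0.588) = -0.531 and ln(3.48) = 1.247; z_{0.29} = -0.5534, z_{0.84} = 0.9945.
σ = (1.247 − -0.531)/(0.9945 − (-0.5534)) = 1.149.
μ = -0.531 − (-0.5534)·1.149 = 0.105.
CV = √(exp(σ²)−1) = √(exp(1.3196)−1) = 1.656.

σ ≈ 1.149, CV ≈ 1.656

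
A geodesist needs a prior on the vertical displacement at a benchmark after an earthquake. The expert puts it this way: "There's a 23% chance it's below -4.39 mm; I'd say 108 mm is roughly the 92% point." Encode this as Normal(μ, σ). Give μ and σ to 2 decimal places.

μ = 34.34, σ = 52.42

For Normal(μ,σ), the p-quantile is μ + z_p·σ. Here z_{0.23} = -0.7388, z_{0.92} = 1.405.
So -4.39 = μ − 0.7388σ and 108 = μ + 1.405σ.
Subtracting: σ = (108 − -4.39)/(1.405 − (-0.7388)) = 52.42.
Then μ = -4.39 − (-0.7388)·52.42 = 34.34.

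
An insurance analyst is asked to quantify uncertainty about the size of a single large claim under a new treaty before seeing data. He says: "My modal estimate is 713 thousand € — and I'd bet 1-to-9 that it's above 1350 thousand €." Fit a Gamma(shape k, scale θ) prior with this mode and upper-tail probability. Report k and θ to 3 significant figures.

Gamma(k,θ) with k>1 has mode (k−1)θ, so θ = 713/(k−1).
Need P(X < 1350) = 0.9 with θ tied to k this way. Start at k = 2, θ = 713: P(X<1350) ≈ 0.564.
Too low — raise k to concentrate. Iterating converges to k ≈ 5.69.
Then θ = 713/(5.69−1) ≈ 152.

k ≈ 5.69, θ ≈ 152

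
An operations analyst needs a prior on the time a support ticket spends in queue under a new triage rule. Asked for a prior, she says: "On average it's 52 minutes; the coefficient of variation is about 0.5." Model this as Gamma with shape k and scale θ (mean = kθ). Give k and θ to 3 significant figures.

k ≈ 4, θ ≈ 13

For Gamma(k, scale θ): mean = kθ, variance = kθ², so CV = 1/√k.
CV = 0.5, hence k = 1/CV² = 4.
Then θ = mean/k = 52/4 = 13.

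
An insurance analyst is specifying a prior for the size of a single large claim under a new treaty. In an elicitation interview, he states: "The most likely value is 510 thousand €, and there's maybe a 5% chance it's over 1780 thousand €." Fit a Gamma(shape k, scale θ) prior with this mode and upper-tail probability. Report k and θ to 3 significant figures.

Gamma(k,θ) with k>1 has mode (k−1)θ, so θ = 510/(k−1).
Need P(X < 1780) = 0.95 with θ tied to k this way. Start at k = 2, θ = 510: P(X<1780) ≈ 0.863.
Too low — raise k to concentrate. Iterating converges to k ≈ 2.65.
Then θ = 510/(2.65−1) ≈ 308.

k ≈ 2.65, θ ≈ 308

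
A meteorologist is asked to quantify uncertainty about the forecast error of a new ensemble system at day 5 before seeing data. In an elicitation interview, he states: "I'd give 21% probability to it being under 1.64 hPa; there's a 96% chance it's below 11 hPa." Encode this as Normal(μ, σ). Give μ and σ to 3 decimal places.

For Normal(μ,σ), the p-quantile is μ + z_p·σ. Here z_{0.21} = -0.8064, z_{0.96} = 1.751.
So 1.64 = μ − 0.8064σ and 11 = μ + 1.751σ.
Subtracting: σ = (11 − 1.64)/(1.751 − (-0.8064)) = 3.660.
Then μ = 1.64 − (-0.8064)·3.660 = 4.592.

μ = 4.592, σ = 3.660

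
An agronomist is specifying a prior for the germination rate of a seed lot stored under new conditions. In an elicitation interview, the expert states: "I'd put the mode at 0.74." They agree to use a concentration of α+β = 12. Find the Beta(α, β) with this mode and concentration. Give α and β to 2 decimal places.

α = 8.40, β = 3.60

For α,β > 1 the Beta mode is (α−1)/(α+β−2). With α+β = 12, the mode is (α−1)/10.
Set (α−1)/10 = 0.74 → α = 1 + 0.74·10 = 8.40.
β = 12 − α = 3.60.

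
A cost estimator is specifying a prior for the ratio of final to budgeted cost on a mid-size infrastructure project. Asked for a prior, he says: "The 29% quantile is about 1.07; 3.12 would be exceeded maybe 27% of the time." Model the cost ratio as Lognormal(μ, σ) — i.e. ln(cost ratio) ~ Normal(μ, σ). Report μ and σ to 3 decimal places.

If T ~ Lognormal(μ,σ) then ln T ~ Normal(μ,σ), so the p-quantile of ln T is μ + z_p·σ.
ln(1.07) = 0.06766 and ln(3.12) = 1.138; z_{0.29} = -0.5534, z_{0.73} = 0.6128.
σ = (1.138 − 0.06766)/(0.6128 − (-0.5534)) = 0.918.
μ = 0.06766 − (-0.5534)·0.918 = 0.575.

μ ≈ 0.575, σ ≈ 0.918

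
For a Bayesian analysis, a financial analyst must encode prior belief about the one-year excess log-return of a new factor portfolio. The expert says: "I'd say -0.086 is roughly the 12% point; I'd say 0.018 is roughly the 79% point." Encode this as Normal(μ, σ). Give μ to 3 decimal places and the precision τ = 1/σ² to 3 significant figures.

For Normal(μ,σ), the p-quantile is μ + z_p·σ. Here z_{0.12} = -1.175, z_{0.79} = 0.8064.
So -0.086 = μ − 1.175σ and 0.018 = μ + 0.8064σ.
Subtracting: σ = (0.018 − -0.086)/(0.8064 − (-1.175)) = 0.052.
Then μ = -0.086 − (-1.175)·0.052 = -0.024.
Precision τ = 1/σ² = 1/0.05249² = 363.

μ = -0.024, τ = 363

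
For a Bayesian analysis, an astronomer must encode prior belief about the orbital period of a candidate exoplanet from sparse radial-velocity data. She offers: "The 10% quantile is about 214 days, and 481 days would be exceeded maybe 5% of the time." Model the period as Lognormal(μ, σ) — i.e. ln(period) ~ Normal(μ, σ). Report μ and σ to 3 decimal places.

μ ≈ 5.721, σ ≈ 0.277

If T ~ Lognormal(μ,σ) then ln T ~ Normal(μ,σ), so the p-quantile of ln T is μ + z_p·σ.
ln(214) = 5.366 and ln(481) = 6.176; z_{0.1} = -1.282, z_{0.95} = 1.645.
σ = (6.176 − 5.366)/(1.645 − (-1.282)) = 0.277.
μ = 5.366 − (-1.282)·0.277 = 5.721.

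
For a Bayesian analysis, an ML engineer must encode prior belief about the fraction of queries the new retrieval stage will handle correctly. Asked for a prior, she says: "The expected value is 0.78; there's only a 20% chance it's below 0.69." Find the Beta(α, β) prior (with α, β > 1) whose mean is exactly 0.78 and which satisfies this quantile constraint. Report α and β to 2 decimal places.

With mean 0.78 fixed, write α = 0.78s, β = 0.22s where s = α+β.
Need P(θ < 0.69) = 0.2 under Beta(0.78s, 0.22s). Normal approximation: (q−m)/√(m(1−m)/s) ≈ z_{0.2} = -0.842, so s ≈ 0.78·0.22·(-0.842)²/(0.69−0.78)² = 15.0.
At s = 15.0: P(θ<0.69) ≈ 0.189. Adjusting to match 0.2 gives s ≈ 13.31.
So α = 0.78·13.31 ≈ 10.38, β = 0.22·13.31 ≈ 2.93.

α ≈ 10.38, β ≈ 2.93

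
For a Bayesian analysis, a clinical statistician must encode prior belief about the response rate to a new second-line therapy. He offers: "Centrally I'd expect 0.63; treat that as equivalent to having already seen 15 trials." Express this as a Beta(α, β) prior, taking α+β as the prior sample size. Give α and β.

α = 9.45, β = 5.55

Under the effective-sample-size interpretation, Beta(α, β) has prior mean α/(α+β) and prior sample size α+β.
So α+β = 15 and α/(α+β) = 0.63, giving α = 0.63·15 = 9.45 and β = 15 − 9.45 = 5.55.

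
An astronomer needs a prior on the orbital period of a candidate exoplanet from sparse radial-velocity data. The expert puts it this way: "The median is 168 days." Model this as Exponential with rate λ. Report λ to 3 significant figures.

λ ≈ 0.00413

Exponential median = ln 2 / λ, so λ = ln 2 / 168.0 = 0.00413.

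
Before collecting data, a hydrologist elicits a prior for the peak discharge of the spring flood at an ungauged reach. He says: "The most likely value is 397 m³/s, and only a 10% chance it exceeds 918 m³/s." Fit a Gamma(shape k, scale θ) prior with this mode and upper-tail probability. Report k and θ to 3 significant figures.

k ≈ 3.74, θ ≈ 145

Gamma(k,θ) with k>1 has mode (k−1)θ, so θ = 397/(k−1).
Need P(X < 918) = 0.9 with θ tied to k this way. Start at k = 2, θ = 397: P(X<918) ≈ 0.672.
Too low — raise k to concentrate. Iterating converges to k ≈ 3.74.
Then θ = 397/(3.74−1) ≈ 145.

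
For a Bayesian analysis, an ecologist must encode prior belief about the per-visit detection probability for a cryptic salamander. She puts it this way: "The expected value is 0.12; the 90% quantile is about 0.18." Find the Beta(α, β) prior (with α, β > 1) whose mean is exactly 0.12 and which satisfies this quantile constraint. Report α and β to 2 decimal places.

With mean 0.12 fixed, write α = 0.12s, β = 0.88s where s = α+β.
Need P(θ < 0.18) = 0.9 under Beta(0.12s, 0.88s). Normal approximation: (q−m)/√(m(1−m)/s) ≈ z_{0.9} = 1.28, so s ≈ 0.12·0.88·(1.28)²/(0.18−0.12)² = 48.2.
At s = 48.2: P(θ<0.18) ≈ 0.893. Adjusting to match 0.9 gives s ≈ 51.78.
So α = 0.12·51.78 ≈ 6.21, β = 0.88·51.78 ≈ 45.57.

α ≈ 6.21, β ≈ 45.57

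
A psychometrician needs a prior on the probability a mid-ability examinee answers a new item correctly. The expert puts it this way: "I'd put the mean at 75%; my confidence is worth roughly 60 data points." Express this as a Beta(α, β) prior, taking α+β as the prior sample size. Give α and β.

α = 45, β = 15

Under the effective-sample-size interpretation, Beta(α, β) has prior mean α/(α+β) and prior sample size α+β.
So α+β = 60 and α/(α+β) = 0.75, giving α = 0.75·60 = 45 and β = 60 − 45 = 15.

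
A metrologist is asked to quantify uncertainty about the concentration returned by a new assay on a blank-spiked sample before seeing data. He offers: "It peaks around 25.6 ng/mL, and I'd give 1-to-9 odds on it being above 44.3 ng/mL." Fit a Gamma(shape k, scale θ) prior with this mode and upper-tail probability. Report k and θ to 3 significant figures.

k ≈ 7.31, θ ≈ 4.06

Gamma(k,θ) with k>1 has mode (k−1)θ, so θ = 25.6/(k−1).
Need P(X < 44.3) = 0.9 with θ tied to k this way. Start at k = 2, θ = 25.6: P(X<44.3) ≈ 0.516.
Too low — raise k to concentrate. Iterating converges to k ≈ 7.31.
Then θ = 25.6/(7.31−1) ≈ 4.06.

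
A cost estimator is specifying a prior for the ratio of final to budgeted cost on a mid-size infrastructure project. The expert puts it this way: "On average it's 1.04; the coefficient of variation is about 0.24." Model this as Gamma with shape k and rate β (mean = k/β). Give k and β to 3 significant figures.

For Gamma(k, rate β): mean = k/β, variance = k/β², so CV = 1/√k.
CV = 0.24, hence k = 1/CV² = 17.4.
Then β = k/mean = 17.4/1.04 = 16.7.

k ≈ 17.4, β ≈ 16.7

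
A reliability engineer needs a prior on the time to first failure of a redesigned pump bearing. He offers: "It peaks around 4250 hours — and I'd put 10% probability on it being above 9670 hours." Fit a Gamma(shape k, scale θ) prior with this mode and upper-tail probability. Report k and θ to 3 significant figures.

k ≈ 3.85, θ ≈ 1490

Gamma(k,θ) with k>1 has mode (k−1)θ, so θ = 4250/(k−1).
Need P(X < 9670) = 0.9 with θ tied to k this way. Start at k = 2, θ = 4250: P(X<9670) ≈ 0.663.
Too low — raise k to concentrate. Iterating converges to k ≈ 3.85.
Then θ = 4250/(3.85−1) ≈ 1490.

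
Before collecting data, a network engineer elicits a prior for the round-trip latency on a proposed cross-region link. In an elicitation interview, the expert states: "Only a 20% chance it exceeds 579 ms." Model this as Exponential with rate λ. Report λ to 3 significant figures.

λ ≈ 0.00278

P(T > 579.0) = e^(−λ·579.0) = 0.2, so λ = −ln(0.2)/579.0 = 0.00278.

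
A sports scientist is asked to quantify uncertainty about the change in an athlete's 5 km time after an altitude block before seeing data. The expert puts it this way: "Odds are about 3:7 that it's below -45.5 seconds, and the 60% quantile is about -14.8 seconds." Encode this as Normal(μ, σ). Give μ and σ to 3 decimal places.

For Normal(μ,σ), the p-quantile is μ + z_p·σ. Here z_{0.3} = -0.5244, z_{0.6} = 0.2533.
So -45.5 = μ − 0.5244σ and -14.8 = μ + 0.2533σ.
Subtracting: σ = (-14.8 − -45.5)/(0.2533 − (-0.5244)) = 39.473.
Then μ = -45.5 − (-0.5244)·39.473 = -24.800.

μ = -24.800, σ = 39.473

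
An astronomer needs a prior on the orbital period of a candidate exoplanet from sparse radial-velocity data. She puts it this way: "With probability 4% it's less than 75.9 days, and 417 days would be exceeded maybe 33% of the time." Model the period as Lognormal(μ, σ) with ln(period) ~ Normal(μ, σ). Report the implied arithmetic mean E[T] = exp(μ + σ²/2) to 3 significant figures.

If T ~ Lognormal(μ,σ) then ln T ~ Normal(μ,σ), so the p-quantile of ln T is μ + z_p·σ.
ln(75.9) = 4.329 and ln(417) = 6.033; z_{0.04} = -1.751, z_{0.67} = 0.4399.
σ = (6.033 − 4.329)/(0.4399 − (-1.751)) = 0.778.
μ = 4.329 − (-1.751)·0.778 = 5.691.
E[T] = exp(μ + σ²/2) = exp(5.691 + 0.3024) = 401 days.

E[T] ≈ 401 days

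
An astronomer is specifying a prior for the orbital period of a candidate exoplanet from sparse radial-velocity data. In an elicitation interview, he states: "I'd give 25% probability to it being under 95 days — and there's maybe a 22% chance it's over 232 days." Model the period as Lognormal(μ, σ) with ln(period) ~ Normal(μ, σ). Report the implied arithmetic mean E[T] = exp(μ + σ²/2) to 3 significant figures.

E[T] ≈ 174 days

If T ~ Lognormal(μ,σ) then ln T ~ Normal(μ,σ), so the p-quantile of ln T is μ + z_p·σ.
ln(95) = 4.554 and ln(232) = 5.447; z_{0.25} = -0.6745, z_{0.78} = 0.7722.
σ = (5.447 − 4.554)/(0.7722 − (-0.6745)) = 0.617.
μ = 4.554 − (-0.6745)·0.617 = 4.970.
E[T] = exp(μ + σ²/2) = exp(4.970 + 0.1905) = 174 days.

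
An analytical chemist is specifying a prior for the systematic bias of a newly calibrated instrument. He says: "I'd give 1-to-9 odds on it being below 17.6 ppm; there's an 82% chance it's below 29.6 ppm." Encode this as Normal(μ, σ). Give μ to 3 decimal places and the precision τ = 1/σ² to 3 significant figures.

μ = 24.600, τ = 0.0335

The p-quantile of Normal(μ,σ) is μ + z_p·σ, with z_{0.1} = -1.282 and z_{0.82} = 0.9154.
Eliminate σ: μ = (z₂·x₁ − z₁·x₂)/(z₂ − z₁) = (0.9154·17.6 − (-1.282)·29.6)/2.197 = 24.600.
Then σ = (x₂ − x₁)/(z₂ − z₁) = (29.6 − 17.6)/2.197 = 5.462.
Precision τ = 1/σ² = 1/5.462² = 0.0335.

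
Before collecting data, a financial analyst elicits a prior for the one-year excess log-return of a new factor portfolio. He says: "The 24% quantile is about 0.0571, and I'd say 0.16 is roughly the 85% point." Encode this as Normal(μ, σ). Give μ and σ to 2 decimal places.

μ = 0.10, σ = 0.06

For Normal(μ,σ), the p-quantile is μ + z_p·σ. Here z_{0.24} = -0.7063, z_{0.85} = 1.036.
So 0.0571 = μ − 0.7063σ and 0.16 = μ + 1.036σ.
Subtracting: σ = (0.16 − 0.0571)/(1.036 − (-0.7063)) = 0.06.
Then μ = 0.0571 − (-0.7063)·0.06 = 0.10.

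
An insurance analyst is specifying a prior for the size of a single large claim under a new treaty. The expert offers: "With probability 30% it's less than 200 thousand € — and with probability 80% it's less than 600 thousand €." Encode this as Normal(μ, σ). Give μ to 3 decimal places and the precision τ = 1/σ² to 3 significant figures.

μ = 353.556, τ = 1.17e-05

The p-quantile of Normal(μ,σ) is μ + z_p·σ, with z_{0.3} = -0.5244 and z_{0.8} = 0.8416.
Eliminate σ: μ = (z₂·x₁ − z₁·x₂)/(z₂ − z₁) = (0.8416·200 − (-0.5244)·600)/1.366 = 353.556.
Then σ = (x₂ − x₁)/(z₂ − z₁) = (600 − 200)/1.366 = 292.821.
Precision τ = 1/σ² = 1/292.8² = 1.17e-05.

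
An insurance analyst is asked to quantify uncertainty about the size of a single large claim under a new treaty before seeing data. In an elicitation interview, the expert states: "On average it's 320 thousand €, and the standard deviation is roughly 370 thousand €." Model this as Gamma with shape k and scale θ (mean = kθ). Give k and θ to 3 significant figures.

For Gamma(k, scale θ): mean = kθ, variance = kθ², so CV = 1/√k.
CV = SD/mean = 370/320 = 1.156, hence k = 1/CV² = 0.748.
Then θ = mean/k = 320/0.748 = 428.

k ≈ 0.748, θ ≈ 428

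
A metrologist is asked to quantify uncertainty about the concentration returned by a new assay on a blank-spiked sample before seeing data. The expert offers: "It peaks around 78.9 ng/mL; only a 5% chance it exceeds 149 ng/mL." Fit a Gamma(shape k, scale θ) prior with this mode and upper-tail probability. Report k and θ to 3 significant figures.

k ≈ 7.88, θ ≈ 11.5

Gamma(k,θ) with k>1 has mode (k−1)θ, so θ = 78.9/(k−1).
Need P(X < 149) = 0.95 with θ tied to k this way. Start at k = 2, θ = 78.9: P(X<149) ≈ 0.563.
Too low — raise k to concentrate. Iterating converges to k ≈ 7.88.
Then θ = 78.9/(7.88−1) ≈ 11.5.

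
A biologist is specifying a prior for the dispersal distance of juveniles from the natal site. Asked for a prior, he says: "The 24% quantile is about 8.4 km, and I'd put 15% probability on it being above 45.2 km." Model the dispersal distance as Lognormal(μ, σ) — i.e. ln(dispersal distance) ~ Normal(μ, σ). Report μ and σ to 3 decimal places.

μ ≈ 2.810, σ ≈ 0.966

If T ~ Lognormal(μ,σ) then ln T ~ Normal(μ,σ), so the p-quantile of ln T is μ + z_p·σ.
ln(8.4) = 2.128 and ln(45.2) = 3.811; z_{0.24} = -0.7063, z_{0.85} = 1.036.
σ = (3.811 − 2.128)/(1.036 − (-0.7063)) = 0.966.
μ = 2.128 − (-0.7063)·0.966 = 2.810.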